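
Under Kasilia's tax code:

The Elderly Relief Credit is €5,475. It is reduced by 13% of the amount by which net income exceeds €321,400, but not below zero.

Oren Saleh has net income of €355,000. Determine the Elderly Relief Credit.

Elderly Relief Credit: 13% of the €33,600 excess over €321,400 is €4,368; credit = €5,475 − €4,368 = €1,107.

€1,107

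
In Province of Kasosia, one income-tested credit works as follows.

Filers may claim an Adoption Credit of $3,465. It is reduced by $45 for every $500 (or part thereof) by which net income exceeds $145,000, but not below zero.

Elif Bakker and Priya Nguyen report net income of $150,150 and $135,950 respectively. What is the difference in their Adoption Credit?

Elif ($150,150): Adoption Credit: income exceeds $145,000 by $5,150, which is 11 full-or-partial $500 increments; reduction = 11 × $45 = $495, leaving $2,970.
Priya ($135,950): Adoption Credit: $135,950 is at or below the $145,000 threshold, so the full $3,465 applies.
Difference: |$2,970 − $3,465| = $495.

$495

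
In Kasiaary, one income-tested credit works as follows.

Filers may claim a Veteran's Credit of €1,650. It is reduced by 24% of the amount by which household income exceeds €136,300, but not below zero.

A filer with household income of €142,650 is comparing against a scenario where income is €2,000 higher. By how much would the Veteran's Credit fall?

At €142,650 — 24% of the €6,350 excess over €136,300 is €1,524; credit = €1,650 − €1,524 = €126.
At €144,650 — 24% of the €8,350 excess over €136,300 is €2,004 ≥ base, so the credit is €0.
Lost: €126 − €0 = €126.

€126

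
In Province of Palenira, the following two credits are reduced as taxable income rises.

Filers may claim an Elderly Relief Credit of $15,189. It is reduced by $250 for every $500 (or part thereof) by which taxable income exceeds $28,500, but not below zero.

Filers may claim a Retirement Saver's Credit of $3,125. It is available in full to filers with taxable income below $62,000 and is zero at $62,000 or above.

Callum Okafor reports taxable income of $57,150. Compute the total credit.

$3,814

Elderly Relief Credit: income exceeds $28,500 by $28,650, which is 58 full-or-partial $500 increments; reduction = 58 × $250 = $14,500, leaving $689.
Retirement Saver's Credit: $57,150 is below the $62,000 cutoff, so the full $3,125 applies.
Total: $689 + $3,125 = $3,814.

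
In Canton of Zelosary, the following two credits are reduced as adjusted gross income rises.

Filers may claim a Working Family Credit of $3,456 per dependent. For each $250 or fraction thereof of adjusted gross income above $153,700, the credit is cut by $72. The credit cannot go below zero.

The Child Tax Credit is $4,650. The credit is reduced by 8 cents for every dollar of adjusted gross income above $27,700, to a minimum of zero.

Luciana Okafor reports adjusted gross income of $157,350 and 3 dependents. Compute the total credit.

Working Family Credit: base = 3 × $3,456 = $10,368. income exceeds $153,700 by $3,650, which is 15 full-or-partial $250 increments; reduction = 15 × $72 = $1,080, leaving $9,288.
Child Tax Credit: 8% of the $129,650 excess over $27,700 is $10,372 ≥ base, so the credit is $0.
Total: $9,288 + $0 = $9,288.

$9,288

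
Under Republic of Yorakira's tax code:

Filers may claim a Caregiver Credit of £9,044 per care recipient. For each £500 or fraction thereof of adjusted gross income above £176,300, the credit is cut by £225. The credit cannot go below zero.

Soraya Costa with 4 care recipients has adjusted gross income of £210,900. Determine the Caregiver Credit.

Caregiver Credit: base = 4 × £9,044 = £36,176. income exceeds £176,300 by £34,600, which is 70 full-or-partial £500 increments; reduction = 70 × £225 = £15,750, leaving £20,426.

£20,426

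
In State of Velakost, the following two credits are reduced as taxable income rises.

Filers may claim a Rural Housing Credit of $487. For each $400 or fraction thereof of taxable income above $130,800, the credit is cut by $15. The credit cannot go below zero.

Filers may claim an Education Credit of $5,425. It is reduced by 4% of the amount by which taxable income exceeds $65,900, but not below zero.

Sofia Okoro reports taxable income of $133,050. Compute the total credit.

Rural Housing Credit: income exceeds $130,800 by $2,250, which is 6 full-or-partial $400 increments; reduction = 6 × $15 = $90, leaving $397.
Education Credit: 4% of the $67,150 excess over $65,900 is $2,686; credit = $5,425 − $2,686 = $2,739.
Total: $397 + $2,739 = $3,136.

$3,136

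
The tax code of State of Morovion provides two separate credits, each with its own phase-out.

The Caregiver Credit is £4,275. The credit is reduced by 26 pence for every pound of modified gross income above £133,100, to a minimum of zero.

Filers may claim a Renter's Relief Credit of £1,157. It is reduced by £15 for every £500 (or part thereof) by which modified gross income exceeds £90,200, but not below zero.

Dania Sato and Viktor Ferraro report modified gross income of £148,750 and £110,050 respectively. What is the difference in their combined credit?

Dania (£148,750): Caregiver Credit: 26% of the £15,650 excess over £133,100 is £4,069; credit = £4,275 − £4,069 = £206. Renter's Relief Credit: income exceeds £90,200 by £58,550 → 118 increments × £15 = £1,770 ≥ base, so the credit is £0. total £206 + £0 = £206
Viktor (£110,050): Caregiver Credit: £110,050 is at or below the £133,100 threshold, so the full £4,275 applies. Renter's Relief Credit: income exceeds £90,200 by £19,850, which is 40 full-or-partial £500 increments; reduction = 40 × £15 = £600, leaving £557. total £4,275 + £557 = £4,832
Difference: |£206 − £4,832| = £4,626.

£4,626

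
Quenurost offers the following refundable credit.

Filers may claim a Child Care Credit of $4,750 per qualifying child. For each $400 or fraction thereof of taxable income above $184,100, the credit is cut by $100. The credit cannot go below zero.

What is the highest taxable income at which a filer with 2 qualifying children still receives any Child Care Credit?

$221,700

Full credit = 2 × $4,750 = $9,500.
After 94 increments the reduction is 94 × $100 = $9,400, leaving $100; one more increment wipes it out. Increment 94 ends at excess 94 × $400 = $37,600, so the highest qualifying income is $184,100 + $37,600 = $221,700.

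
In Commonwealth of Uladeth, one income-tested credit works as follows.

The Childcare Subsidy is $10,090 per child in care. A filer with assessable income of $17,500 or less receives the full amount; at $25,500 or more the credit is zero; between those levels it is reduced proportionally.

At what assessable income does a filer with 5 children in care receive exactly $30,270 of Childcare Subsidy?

$20,700

Full credit = 5 × $10,090 = $50,450.
$30,270 is 30,270/50,450 of the full $50,450, so 20,180/50,450 of the $8,000 range has been used: income = $17,500 + $8,000 × 20,180/50,450 = $20,700.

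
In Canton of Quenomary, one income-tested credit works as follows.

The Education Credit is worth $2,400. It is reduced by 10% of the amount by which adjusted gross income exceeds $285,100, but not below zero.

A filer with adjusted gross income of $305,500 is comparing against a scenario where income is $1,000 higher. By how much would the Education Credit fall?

At $305,500 — 10% of the $20,400 excess over $285,100 is $2,040; credit = $2,400 − $2,040 = $360.
At $306,500 — 10% of the $21,400 excess over $285,100 is $2,140; credit = $2,400 − $2,140 = $260.
Lost: $360 − $260 = $100.

$100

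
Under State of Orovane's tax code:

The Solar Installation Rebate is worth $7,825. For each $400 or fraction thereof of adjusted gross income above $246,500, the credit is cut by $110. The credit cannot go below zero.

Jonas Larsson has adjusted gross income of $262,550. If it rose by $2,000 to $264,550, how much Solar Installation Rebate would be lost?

$550

At $262,550 — income exceeds $246,500 by $16,050, which is 41 full-or-partial $400 increments; reduction = 41 × $110 = $4,510, leaving $3,315.
At $264,550 — income exceeds $246,500 by $18,050, which is 46 full-or-partial $400 increments; reduction = 46 × $110 = $5,060, leaving $2,765.
Lost: $3,315 − $2,765 = $550.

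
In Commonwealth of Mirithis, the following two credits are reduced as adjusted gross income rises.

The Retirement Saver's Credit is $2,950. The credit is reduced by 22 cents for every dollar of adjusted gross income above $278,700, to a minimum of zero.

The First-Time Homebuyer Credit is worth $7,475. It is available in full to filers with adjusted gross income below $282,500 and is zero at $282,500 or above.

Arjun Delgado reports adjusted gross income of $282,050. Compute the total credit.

Retirement Saver's Credit: 22% of the $3,350 excess over $278,700 is $737; credit = $2,950 − $737 = $2,213.
First-Time Homebuyer Credit: $282,050 is below the $282,500 cutoff, so the full $7,475 applies.
Total: $2,213 + $7,475 = $9,688.

$9,688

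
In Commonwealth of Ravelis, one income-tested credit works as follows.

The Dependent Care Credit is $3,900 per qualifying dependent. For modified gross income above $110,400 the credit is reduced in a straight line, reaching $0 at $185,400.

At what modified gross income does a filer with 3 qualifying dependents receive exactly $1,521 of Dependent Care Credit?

$175,650

Full credit = 3 × $3,900 = $11,700.
$1,521 is 1,521/11,700 of the full $11,700, so 10,179/11,700 of the $75,000 range has been used: income = $110,400 + $75,000 × 10,179/11,700 = $175,650.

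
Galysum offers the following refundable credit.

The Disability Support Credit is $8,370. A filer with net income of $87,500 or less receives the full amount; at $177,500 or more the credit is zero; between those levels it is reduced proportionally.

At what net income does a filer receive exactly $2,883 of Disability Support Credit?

$146,500

$2,883 is 2,883/8,370 of the full $8,370, so 5,487/8,370 of the $90,000 range has been used: income = $87,500 + $90,000 × 5,487/8,370 = $146,500.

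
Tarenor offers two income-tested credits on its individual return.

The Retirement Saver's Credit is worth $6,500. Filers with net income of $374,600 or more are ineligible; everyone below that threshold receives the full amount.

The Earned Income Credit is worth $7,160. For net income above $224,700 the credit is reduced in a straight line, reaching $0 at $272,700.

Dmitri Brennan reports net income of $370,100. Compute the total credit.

$6,500

Retirement Saver's Credit: $370,100 is below the $374,600 cutoff, so the full $6,500 applies.
Earned Income Credit: $370,100 is at or above $272,700, so the credit is $0.
Total: $6,500 + $0 = $6,500.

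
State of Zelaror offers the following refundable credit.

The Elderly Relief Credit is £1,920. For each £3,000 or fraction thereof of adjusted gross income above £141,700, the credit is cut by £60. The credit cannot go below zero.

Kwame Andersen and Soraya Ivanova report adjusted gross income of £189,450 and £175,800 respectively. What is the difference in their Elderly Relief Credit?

£240

Kwame (£189,450): Elderly Relief Credit: income exceeds £141,700 by £47,750, which is 16 full-or-partial £3,000 increments; reduction = 16 × £60 = £960, leaving £960.
Soraya (£175,800): Elderly Relief Credit: income exceeds £141,700 by £34,100, which is 12 full-or-partial £3,000 increments; reduction = 12 × £60 = £720, leaving £1,200.
Difference: |£960 − £1,200| = £240.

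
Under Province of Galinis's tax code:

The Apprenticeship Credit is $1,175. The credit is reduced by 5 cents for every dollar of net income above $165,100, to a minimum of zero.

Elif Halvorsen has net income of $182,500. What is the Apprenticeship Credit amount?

Apprenticeship Credit: 5% of the $17,400 excess over $165,100 is $870; credit = $1,175 − $870 = $305.

$305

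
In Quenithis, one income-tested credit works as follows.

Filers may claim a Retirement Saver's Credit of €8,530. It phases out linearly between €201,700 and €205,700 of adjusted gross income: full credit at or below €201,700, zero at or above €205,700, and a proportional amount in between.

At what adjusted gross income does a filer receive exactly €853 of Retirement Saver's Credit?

€853 is 853/8,530 of the full €8,530, so 7,677/8,530 of the €4,000 range has been used: income = €201,700 + €4,000 × 7,677/8,530 = €205,300.

€205,300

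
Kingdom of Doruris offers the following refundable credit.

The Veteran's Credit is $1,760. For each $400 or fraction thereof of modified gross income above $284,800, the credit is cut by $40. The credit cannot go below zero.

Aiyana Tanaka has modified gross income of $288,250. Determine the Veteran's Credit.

$1,400

Veteran's Credit: income exceeds $284,800 by $3,450, which is 9 full-or-partial $400 increments; reduction = 9 × $40 = $360, leaving $1,400.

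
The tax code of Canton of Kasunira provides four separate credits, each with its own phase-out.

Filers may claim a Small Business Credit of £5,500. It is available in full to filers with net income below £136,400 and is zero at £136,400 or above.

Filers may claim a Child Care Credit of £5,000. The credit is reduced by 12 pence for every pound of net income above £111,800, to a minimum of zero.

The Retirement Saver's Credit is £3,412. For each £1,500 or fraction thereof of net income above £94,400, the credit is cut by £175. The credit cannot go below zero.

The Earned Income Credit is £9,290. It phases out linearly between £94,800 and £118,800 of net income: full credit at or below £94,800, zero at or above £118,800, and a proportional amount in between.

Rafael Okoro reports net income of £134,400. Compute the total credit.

£7,788

Small Business Credit: £134,400 is below the £136,400 cutoff, so the full £5,500 applies.
Child Care Credit: 12% of the £22,600 excess over £111,800 is £2,712; credit = £5,000 − £2,712 = £2,288.
Retirement Saver's Credit: income exceeds £94,400 by £40,000 → 27 increments × £175 = £4,725 ≥ base, so the credit is £0.
Earned Income Credit: £134,400 is at or above £118,800, so the credit is £0.
Total: £5,500 + £2,288 + £0 + £0 = £7,788.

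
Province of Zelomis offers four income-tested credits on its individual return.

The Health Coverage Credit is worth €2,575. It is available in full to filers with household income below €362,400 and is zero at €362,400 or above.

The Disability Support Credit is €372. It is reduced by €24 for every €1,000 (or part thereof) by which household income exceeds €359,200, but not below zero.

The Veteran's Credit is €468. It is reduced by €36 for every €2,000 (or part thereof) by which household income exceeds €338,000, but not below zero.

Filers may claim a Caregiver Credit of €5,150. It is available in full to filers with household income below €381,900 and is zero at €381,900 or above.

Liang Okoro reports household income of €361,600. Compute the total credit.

€8,061

Health Coverage Credit: €361,600 is below the €362,400 cutoff, so the full €2,575 applies.
Disability Support Credit: income exceeds €359,200 by €2,400, which is 3 full-or-partial €1,000 increments; reduction = 3 × €24 = €72, leaving €300.
Veteran's Credit: income exceeds €338,000 by €23,600, which is 12 full-or-partial €2,000 increments; reduction = 12 × €36 = €432, leaving €36.
Caregiver Credit: €361,600 is below the €381,900 cutoff, so the full €5,150 applies.
Total: €2,575 + €300 + €36 + €5,150 = €8,061.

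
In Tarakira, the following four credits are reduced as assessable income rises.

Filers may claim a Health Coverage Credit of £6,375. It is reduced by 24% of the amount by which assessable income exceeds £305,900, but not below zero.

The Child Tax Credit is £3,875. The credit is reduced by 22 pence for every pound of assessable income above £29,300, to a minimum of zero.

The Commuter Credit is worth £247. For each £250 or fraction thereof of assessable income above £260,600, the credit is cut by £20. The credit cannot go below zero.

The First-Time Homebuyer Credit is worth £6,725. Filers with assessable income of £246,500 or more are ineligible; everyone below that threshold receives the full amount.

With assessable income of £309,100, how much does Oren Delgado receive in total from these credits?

Health Coverage Credit: 24% of the £3,200 excess over £305,900 is £768; credit = £6,375 − £768 = £5,607.
Child Tax Credit: 22% of the £279,800 excess over £29,300 is £61,556 ≥ base, so the credit is £0.
Commuter Credit: income exceeds £260,600 by £48,500 → 194 increments × £20 = £3,880 ≥ base, so the credit is £0.
First-Time Homebuyer Credit: £309,100 meets or exceeds the £246,500 cutoff, so the credit is £0.
Total: £5,607 + £0 + £0 + £0 = £5,607.

£5,607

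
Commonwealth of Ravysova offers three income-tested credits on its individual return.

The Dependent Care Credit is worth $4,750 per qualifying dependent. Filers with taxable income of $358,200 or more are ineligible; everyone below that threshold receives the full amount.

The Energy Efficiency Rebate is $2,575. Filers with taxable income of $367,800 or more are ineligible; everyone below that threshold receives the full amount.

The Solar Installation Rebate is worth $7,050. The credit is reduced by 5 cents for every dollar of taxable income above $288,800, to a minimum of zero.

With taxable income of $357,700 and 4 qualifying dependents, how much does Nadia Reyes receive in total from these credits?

Dependent Care Credit: base = 4 × $4,750 = $19,000. $357,700 is below the $358,200 cutoff, so the full $19,000 applies.
Energy Efficiency Rebate: $357,700 is below the $367,800 cutoff, so the full $2,575 applies.
Solar Installation Rebate: 5% of the $68,900 excess over $288,800 is $3,445; credit = $7,050 − $3,445 = $3,605.
Total: $19,000 + $2,575 + $3,605 = $25,180.

$25,180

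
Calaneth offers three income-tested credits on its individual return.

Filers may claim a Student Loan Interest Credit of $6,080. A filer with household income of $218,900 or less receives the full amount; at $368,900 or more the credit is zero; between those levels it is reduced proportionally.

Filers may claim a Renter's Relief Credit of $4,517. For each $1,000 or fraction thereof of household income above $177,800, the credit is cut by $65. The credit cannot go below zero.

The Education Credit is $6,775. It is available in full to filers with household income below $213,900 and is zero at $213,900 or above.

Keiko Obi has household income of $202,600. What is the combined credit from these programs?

Student Loan Interest Credit: $202,600 is at or below the $218,900 threshold, so the full $6,080 applies.
Renter's Relief Credit: income exceeds $177,800 by $24,800, which is 25 full-or-partial $1,000 increments; reduction = 25 × $65 = $1,625, leaving $2,892.
Education Credit: $202,600 is below the $213,900 cutoff, so the full $6,775 applies.
Total: $6,080 + $2,892 + $6,775 = $15,747.

$15,747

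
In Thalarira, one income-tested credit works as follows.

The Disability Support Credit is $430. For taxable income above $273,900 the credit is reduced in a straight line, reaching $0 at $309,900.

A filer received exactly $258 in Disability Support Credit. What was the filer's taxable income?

$288,300

$258 is 258/430 of the full $430, so 172/430 of the $36,000 range has been used: income = $273,900 + $36,000 × 172/430 = $288,300.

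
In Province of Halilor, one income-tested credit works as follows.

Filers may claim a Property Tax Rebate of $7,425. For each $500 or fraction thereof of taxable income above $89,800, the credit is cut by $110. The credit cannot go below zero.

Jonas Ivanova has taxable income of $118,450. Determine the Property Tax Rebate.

Property Tax Rebate: income exceeds $89,800 by $28,650, which is 58 full-or-partial $500 increments; reduction = 58 × $110 = $6,380, leaving $1,045.

$1,045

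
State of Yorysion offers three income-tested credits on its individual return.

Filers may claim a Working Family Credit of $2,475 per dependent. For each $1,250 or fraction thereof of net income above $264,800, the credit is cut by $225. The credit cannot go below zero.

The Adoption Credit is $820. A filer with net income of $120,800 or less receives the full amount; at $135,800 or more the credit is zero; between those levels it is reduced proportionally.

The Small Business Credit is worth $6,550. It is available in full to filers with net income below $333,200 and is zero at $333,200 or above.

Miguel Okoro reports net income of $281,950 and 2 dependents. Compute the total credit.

$8,350

Working Family Credit: base = 2 × $2,475 = $4,950. income exceeds $264,800 by $17,150, which is 14 full-or-partial $1,250 increments; reduction = 14 × $225 = $3,150, leaving $1,800.
Adoption Credit: $281,950 is at or above $135,800, so the credit is $0.
Small Business Credit: $281,950 is below the $333,200 cutoff, so the full $6,550 applies.
Total: $1,800 + $0 + $6,550 = $8,350.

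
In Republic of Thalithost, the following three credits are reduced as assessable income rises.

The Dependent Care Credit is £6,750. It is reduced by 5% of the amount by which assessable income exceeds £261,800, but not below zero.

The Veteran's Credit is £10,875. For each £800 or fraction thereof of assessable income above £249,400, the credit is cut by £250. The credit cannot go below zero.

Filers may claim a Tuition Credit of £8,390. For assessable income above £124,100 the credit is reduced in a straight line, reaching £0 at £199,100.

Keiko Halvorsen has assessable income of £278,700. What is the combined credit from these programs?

£7,530

Dependent Care Credit: 5% of the £16,900 excess over £261,800 is £845; credit = £6,750 − £845 = £5,905.
Veteran's Credit: income exceeds £249,400 by £29,300, which is 37 full-or-partial £800 increments; reduction = 37 × £250 = £9,250, leaving £1,625.
Tuition Credit: £278,700 is at or above £199,100, so the credit is £0.
Total: £5,905 + £1,625 + £0 = £7,530.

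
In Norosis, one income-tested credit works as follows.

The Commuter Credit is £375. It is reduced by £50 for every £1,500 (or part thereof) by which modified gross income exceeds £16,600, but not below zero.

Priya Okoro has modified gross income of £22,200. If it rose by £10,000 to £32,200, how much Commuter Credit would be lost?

At £22,200 — income exceeds £16,600 by £5,600, which is 4 full-or-partial £1,500 increments; reduction = 4 × £50 = £200, leaving £175.
At £32,200 — income exceeds £16,600 by £15,600 → 11 increments × £50 = £550 ≥ base, so the credit is £0.
Lost: £175 − £0 = £175.

£175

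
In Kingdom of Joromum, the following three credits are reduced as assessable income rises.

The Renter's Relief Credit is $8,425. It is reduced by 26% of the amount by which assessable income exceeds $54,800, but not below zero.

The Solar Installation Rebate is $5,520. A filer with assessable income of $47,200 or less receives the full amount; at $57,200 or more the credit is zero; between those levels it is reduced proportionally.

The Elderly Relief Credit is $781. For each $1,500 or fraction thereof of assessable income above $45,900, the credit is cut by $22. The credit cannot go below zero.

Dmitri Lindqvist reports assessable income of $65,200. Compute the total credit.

$6,216

Renter's Relief Credit: 26% of the $10,400 excess over $54,800 is $2,704; credit = $8,425 − $2,704 = $5,721.
Solar Installation Rebate: $65,200 is at or above $57,200, so the credit is $0.
Elderly Relief Credit: income exceeds $45,900 by $19,300, which is 13 full-or-partial $1,500 increments; reduction = 13 × $22 = $286, leaving $495.
Total: $5,721 + $0 + $495 = $6,216.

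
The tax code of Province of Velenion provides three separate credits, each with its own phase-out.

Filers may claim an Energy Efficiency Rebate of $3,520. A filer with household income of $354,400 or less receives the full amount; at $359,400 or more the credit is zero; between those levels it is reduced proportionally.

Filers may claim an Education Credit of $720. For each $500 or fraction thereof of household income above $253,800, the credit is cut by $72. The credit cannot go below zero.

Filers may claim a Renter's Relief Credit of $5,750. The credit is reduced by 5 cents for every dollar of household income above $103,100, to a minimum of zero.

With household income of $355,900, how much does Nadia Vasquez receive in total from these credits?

Energy Efficiency Rebate: $355,900 is $1,500 into a $5,000 phase-out range, leaving 3,500/5,000 of the credit: $3,520 × 3,500/5,000 = $2,464.
Education Credit: income exceeds $253,800 by $102,100 → 205 increments × $72 = $14,760 ≥ base, so the credit is $0.
Renter's Relief Credit: 5% of the $252,800 excess over $103,100 is $12,640 ≥ base, so the credit is $0.
Total: $2,464 + $0 + $0 = $2,464.

$2,464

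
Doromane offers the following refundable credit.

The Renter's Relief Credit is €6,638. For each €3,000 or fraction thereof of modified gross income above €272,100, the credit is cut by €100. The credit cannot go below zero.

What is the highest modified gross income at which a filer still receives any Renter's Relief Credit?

After 66 increments the reduction is 66 × €100 = €6,600, leaving €38; one more increment wipes it out. Increment 66 ends at excess 66 × €3,000 = €198,000, so the highest qualifying income is €272,100 + €198,000 = €470,100.

€470,100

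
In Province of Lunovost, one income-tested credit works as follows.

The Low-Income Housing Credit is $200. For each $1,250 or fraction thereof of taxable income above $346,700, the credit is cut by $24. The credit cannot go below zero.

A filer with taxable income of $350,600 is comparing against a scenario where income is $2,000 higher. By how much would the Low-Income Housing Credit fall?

$24

At $350,600 — income exceeds $346,700 by $3,900, which is 4 full-or-partial $1,250 increments; reduction = 4 × $24 = $96, leaving $104.
At $352,600 — income exceeds $346,700 by $5,900, which is 5 full-or-partial $1,250 increments; reduction = 5 × $24 = $120, leaving $80.
Lost: $104 − $80 = $24.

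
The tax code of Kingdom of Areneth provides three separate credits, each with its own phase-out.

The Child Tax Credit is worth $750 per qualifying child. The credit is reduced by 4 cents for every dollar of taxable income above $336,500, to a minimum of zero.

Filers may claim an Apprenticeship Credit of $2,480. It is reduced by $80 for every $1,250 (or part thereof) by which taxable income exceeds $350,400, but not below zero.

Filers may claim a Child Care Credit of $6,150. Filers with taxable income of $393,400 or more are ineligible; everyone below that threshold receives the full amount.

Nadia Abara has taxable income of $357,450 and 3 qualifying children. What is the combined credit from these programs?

$9,562

Child Tax Credit: base = 3 × $750 = $2,250. 4% of the $20,950 excess over $336,500 is $838; credit = $2,250 − $838 = $1,412.
Apprenticeship Credit: income exceeds $350,400 by $7,050, which is 6 full-or-partial $1,250 increments; reduction = 6 × $80 = $480, leaving $2,000.
Child Care Credit: $357,450 is below the $393,400 cutoff, so the full $6,150 applies.
Total: $1,412 + $2,000 + $6,150 = $9,562.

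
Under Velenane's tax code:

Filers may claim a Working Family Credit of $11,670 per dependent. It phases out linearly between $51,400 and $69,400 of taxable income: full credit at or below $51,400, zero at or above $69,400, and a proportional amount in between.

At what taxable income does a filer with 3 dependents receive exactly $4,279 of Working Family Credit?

$67,200

Full credit = 3 × $11,670 = $35,010.
$4,279 is 4,279/35,010 of the full $35,010, so 30,731/35,010 of the $18,000 range has been used: income = $51,400 + $18,000 × 30,731/35,010 = $67,200.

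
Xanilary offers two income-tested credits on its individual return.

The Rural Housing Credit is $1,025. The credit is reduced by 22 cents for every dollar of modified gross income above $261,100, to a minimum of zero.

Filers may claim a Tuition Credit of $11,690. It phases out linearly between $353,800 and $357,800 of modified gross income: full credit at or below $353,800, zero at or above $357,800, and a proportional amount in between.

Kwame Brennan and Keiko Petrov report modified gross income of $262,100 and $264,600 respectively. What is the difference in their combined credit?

$550

Kwame ($262,100): Rural Housing Credit: 22% of the $1,000 excess over $261,100 is $220; credit = $1,025 − $220 = $805. Tuition Credit: $262,100 is at or below the $353,800 threshold, so the full $11,690 applies. total $805 + $11,690 = $12,495
Keiko ($264,600): Rural Housing Credit: 22% of the $3,500 excess over $261,100 is $770; credit = $1,025 − $770 = $255. Tuition Credit: $264,600 is at or below the $353,800 threshold, so the full $11,690 applies. total $255 + $11,690 = $11,945
Difference: |$12,495 − $11,945| = $550.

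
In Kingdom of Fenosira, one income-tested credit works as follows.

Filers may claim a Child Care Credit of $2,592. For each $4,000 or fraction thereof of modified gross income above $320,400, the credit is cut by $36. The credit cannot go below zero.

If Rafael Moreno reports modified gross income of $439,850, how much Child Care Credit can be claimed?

Child Care Credit: income exceeds $320,400 by $119,450, which is 30 full-or-partial $4,000 increments; reduction = 30 × $36 = $1,080, leaving $1,512.

$1,512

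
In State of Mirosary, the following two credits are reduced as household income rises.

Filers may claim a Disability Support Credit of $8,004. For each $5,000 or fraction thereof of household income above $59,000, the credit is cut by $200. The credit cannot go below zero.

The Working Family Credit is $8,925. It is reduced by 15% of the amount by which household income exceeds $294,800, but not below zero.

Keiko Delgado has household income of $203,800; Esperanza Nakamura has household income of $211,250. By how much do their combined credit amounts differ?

$400

Keiko ($203,800): Disability Support Credit: income exceeds $59,000 by $144,800, which is 29 full-or-partial $5,000 increments; reduction = 29 × $200 = $5,800, leaving $2,204. Working Family Credit: $203,800 is at or below the $294,800 threshold, so the full $8,925 applies. total $2,204 + $8,925 = $11,129
Esperanza ($211,250): Disability Support Credit: income exceeds $59,000 by $152,250, which is 31 full-or-partial $5,000 increments; reduction = 31 × $200 = $6,200, leaving $1,804. Working Family Credit: $211,250 is at or below the $294,800 threshold, so the full $8,925 applies. total $1,804 + $8,925 = $10,729
Difference: |$11,129 − $10,729| = $400.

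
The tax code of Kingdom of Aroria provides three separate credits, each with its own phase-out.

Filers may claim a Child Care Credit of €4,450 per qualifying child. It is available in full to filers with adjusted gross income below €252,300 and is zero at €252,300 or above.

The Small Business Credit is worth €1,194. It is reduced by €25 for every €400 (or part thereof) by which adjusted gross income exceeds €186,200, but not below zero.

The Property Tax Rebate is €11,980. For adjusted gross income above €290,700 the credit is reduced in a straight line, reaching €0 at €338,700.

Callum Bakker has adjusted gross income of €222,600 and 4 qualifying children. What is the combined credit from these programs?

€29,780

Child Care Credit: base = 4 × €4,450 = €17,800. €222,600 is below the €252,300 cutoff, so the full €17,800 applies.
Small Business Credit: income exceeds €186,200 by €36,400 → 91 increments × €25 = €2,275 ≥ base, so the credit is €0.
Property Tax Rebate: €222,600 is at or below the €290,700 threshold, so the full €11,980 applies.
Total: €17,800 + €0 + €11,980 = €29,780.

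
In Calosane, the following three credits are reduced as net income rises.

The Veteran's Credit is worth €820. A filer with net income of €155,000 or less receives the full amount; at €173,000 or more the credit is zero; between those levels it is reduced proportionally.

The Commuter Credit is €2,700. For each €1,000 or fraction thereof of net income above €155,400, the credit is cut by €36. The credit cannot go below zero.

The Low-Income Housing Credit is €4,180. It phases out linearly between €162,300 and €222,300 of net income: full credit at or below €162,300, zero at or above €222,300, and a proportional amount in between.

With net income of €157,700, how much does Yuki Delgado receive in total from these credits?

€7,469

Veteran's Credit: €157,700 is €2,700 into a €18,000 phase-out range, leaving 15,300/18,000 of the credit: €820 × 15,300/18,000 = €697.
Commuter Credit: income exceeds €155,400 by €2,300, which is 3 full-or-partial €1,000 increments; reduction = 3 × €36 = €108, leaving €2,592.
Low-Income Housing Credit: €157,700 is at or below the €162,300 threshold, so the full €4,180 applies.
Total: €697 + €2,592 + €4,180 = €7,469.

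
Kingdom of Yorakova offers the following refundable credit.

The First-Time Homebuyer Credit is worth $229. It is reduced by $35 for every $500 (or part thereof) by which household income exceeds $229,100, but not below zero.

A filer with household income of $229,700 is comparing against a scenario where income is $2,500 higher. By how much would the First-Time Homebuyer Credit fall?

$159

At $229,700 — income exceeds $229,100 by $600, which is 2 full-or-partial $500 increments; reduction = 2 × $35 = $70, leaving $159.
At $232,200 — income exceeds $229,100 by $3,100 → 7 increments × $35 = $245 ≥ base, so the credit is $0.
Lost: $159 − $0 = $159.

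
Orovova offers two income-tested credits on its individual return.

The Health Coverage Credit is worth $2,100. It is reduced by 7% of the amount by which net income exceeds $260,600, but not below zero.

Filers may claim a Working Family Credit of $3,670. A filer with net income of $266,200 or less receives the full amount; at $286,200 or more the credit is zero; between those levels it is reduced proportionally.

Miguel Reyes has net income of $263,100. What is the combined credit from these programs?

$5,595

Health Coverage Credit: 7% of the $2,500 excess over $260,600 is $175; credit = $2,100 − $175 = $1,925.
Working Family Credit: $263,100 is at or below the $266,200 threshold, so the full $3,670 applies.
Total: $1,925 + $3,670 = $5,595.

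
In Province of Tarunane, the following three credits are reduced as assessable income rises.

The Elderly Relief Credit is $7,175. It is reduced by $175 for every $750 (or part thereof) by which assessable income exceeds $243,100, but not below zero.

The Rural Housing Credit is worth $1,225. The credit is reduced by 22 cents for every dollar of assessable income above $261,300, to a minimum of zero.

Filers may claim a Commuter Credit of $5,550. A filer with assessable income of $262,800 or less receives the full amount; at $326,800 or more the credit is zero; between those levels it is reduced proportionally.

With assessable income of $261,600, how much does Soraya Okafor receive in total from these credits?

$9,509

Elderly Relief Credit: income exceeds $243,100 by $18,500, which is 25 full-or-partial $750 increments; reduction = 25 × $175 = $4,375, leaving $2,800.
Rural Housing Credit: 22% of the $300 excess over $261,300 is $66; credit = $1,225 − $66 = $1,159.
Commuter Credit: $261,600 is at or below the $262,800 threshold, so the full $5,550 applies.
Total: $2,800 + $1,159 + $5,550 = $9,509.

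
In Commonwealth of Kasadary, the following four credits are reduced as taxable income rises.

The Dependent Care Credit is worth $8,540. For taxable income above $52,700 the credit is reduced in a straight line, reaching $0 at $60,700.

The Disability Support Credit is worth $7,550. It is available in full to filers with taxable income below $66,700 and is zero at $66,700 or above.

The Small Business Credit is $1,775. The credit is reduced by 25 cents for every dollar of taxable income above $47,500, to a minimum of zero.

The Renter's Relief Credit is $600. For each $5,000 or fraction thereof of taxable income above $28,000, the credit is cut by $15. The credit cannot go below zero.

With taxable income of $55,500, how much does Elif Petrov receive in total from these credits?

Dependent Care Credit: $55,500 is $2,800 into a $8,000 phase-out range, leaving 5,200/8,000 of the credit: $8,540 × 5,200/8,000 = $5,551.
Disability Support Credit: $55,500 is below the $66,700 cutoff, so the full $7,550 applies.
Small Business Credit: 25% of the $8,000 excess over $47,500 is $2,000 ≥ base, so the credit is $0.
Renter's Relief Credit: income exceeds $28,000 by $27,500, which is 6 full-or-partial $5,000 increments; reduction = 6 × $15 = $90, leaving $510.
Total: $5,551 + $7,550 + $0 + $510 = $13,611.

$13,611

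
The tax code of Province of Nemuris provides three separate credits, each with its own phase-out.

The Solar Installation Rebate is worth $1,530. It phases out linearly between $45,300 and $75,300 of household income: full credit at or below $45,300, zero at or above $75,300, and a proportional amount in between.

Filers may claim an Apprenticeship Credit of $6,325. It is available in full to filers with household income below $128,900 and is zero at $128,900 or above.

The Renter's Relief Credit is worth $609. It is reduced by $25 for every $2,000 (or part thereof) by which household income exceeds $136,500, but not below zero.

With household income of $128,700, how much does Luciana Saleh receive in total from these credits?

$6,934

Solar Installation Rebate: $128,700 is at or above $75,300, so the credit is $0.
Apprenticeship Credit: $128,700 is below the $128,900 cutoff, so the full $6,325 applies.
Renter's Relief Credit: $128,700 is at or below the $136,500 threshold, so the full $609 applies.
Total: $0 + $6,325 + $609 = $6,934.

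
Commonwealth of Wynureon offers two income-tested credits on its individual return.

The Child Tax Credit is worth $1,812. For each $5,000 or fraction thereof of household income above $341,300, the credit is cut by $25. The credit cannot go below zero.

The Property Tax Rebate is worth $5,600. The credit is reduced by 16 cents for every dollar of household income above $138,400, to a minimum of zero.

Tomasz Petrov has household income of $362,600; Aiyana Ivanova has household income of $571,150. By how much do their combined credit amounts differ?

Tomasz ($362,600): Child Tax Credit: income exceeds $341,300 by $21,300, which is 5 full-or-partial $5,000 increments; reduction = 5 × $25 = $125, leaving $1,687. Property Tax Rebate: 16% of the $224,200 excess over $138,400 is $35,872 ≥ base, so the credit is $0. total $1,687 + $0 = $1,687
Aiyana ($571,150): Child Tax Credit: income exceeds $341,300 by $229,850, which is 46 full-or-partial $5,000 increments; reduction = 46 × $25 = $1,150, leaving $662. Property Tax Rebate: 16% of the $432,750 excess over $138,400 is $69,240 ≥ base, so the credit is $0. total $662 + $0 = $662
Difference: |$1,687 − $662| = $1,025.

$1,025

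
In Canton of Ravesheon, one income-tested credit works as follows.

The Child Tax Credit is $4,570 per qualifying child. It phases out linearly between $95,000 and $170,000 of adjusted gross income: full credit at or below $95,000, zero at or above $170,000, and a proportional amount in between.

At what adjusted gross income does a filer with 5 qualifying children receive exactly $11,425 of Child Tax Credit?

Full credit = 5 × $4,570 = $22,850.
$11,425 is 11,425/22,850 of the full $22,850, so 11,425/22,850 of the $75,000 range has been used: income = $95,000 + $75,000 × 11,425/22,850 = $132,500.

$132,500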